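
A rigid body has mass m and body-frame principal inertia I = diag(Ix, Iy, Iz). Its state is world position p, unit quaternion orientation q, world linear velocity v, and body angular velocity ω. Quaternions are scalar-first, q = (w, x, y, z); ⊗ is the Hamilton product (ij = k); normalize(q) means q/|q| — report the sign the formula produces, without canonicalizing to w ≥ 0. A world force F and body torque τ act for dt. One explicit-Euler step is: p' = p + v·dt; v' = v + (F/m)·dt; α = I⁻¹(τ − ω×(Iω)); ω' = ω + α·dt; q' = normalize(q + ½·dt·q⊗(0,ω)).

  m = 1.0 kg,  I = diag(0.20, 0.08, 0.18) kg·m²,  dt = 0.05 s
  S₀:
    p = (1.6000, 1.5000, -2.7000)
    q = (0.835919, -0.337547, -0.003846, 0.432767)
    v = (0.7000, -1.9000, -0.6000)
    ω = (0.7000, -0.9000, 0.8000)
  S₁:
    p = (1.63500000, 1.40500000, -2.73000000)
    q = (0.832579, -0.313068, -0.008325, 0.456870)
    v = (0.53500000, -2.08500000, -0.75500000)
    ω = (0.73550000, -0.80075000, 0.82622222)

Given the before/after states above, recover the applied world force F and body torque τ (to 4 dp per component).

F = (-3.3000, -3.7000, -3.1000)
τ = (0.0700, 0.1700, 0.1700)

velocity change Δv = (-0.16500000, -0.18500000, -0.15500000)
F = m·Δv/dt = (-3.3000, -3.7000, -3.1000)
Δω = ω₁−ω₀ = (0.03550000, 0.09925000, 0.02622222)
ω₀×(Iω₀) = (-0.0720, 0.0112, 0.0756)
I·α + gyro = (0.0700, 0.1700, 0.1700)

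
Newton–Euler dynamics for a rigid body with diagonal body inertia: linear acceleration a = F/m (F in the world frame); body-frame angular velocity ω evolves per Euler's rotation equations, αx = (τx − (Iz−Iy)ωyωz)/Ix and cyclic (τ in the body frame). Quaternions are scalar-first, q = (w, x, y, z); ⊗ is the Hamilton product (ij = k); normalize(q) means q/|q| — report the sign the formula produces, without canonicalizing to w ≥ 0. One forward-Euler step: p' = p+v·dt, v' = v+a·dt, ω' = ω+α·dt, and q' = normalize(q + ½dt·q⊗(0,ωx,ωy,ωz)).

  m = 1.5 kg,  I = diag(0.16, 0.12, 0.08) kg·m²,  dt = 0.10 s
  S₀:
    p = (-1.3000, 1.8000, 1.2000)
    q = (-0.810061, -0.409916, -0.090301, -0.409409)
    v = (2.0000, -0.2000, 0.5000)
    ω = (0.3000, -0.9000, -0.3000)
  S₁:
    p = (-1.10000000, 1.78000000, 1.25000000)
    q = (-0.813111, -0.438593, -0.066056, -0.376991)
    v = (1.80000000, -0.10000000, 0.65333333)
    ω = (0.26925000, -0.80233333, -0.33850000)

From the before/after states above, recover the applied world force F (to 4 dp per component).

F = (-3.0000, 1.5000, 2.3000)

Δv = v₁−v₀ = (-0.20000000, 0.10000000, 0.15333333)
applied force F = (-3.0000, 1.5000, 2.3000)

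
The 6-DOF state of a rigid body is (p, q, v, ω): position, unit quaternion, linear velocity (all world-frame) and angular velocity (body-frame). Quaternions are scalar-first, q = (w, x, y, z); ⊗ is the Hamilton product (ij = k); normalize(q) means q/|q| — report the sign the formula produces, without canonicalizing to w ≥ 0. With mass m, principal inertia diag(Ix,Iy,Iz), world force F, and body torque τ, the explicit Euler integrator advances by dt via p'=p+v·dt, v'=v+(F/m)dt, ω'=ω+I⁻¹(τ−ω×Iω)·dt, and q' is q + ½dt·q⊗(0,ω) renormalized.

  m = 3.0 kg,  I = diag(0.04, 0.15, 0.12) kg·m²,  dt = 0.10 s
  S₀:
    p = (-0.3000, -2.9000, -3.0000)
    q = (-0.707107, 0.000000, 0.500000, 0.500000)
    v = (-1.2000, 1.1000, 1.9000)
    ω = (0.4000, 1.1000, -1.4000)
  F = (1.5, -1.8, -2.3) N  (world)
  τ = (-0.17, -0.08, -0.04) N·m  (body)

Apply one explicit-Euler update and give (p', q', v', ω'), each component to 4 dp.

p' = (-0.4200, -2.7900, -2.8100)
q' = (-0.6967, -0.0763, 0.4692, 0.5373)
v' = (-1.1500, 1.0400, 1.8233)
ω' = (-0.1405, 1.0168, -1.4737)

a = (0.5000, -0.6000, -0.7667)
p' = p + v·dt = (-0.4200, -2.7900, -2.8100)
new velocity v' = (-1.1500, 1.0400, 1.8233)
ω×(Iω) gyroscopic = (0.0462, 0.0448, 0.0484)
(τ − ω×Iω)/I = (-5.4050, -0.8320, -0.7367)
new body rate ω' = (-0.1405, 1.0168, -1.4737)
Hamilton product q⊗(0,ω) = (0.1500000, -1.5328428, -0.5778177, 0.7899498)
q' = normalize(q + ½dt·q⊗(0,ω)) = (-0.6967, -0.0763, 0.4692, 0.5373)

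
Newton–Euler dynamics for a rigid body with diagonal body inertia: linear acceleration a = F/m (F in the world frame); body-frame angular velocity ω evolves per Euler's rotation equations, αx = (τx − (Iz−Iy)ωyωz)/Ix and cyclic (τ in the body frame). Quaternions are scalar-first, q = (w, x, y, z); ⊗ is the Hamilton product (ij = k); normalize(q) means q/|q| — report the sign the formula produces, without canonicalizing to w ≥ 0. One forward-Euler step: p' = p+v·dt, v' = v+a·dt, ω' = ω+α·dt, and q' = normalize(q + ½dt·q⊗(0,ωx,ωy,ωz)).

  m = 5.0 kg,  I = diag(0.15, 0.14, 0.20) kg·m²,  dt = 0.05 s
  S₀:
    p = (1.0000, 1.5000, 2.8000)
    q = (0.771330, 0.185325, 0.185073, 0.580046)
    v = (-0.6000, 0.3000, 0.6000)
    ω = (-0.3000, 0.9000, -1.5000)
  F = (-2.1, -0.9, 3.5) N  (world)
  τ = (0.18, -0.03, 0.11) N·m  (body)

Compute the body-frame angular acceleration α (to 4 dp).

α = (1.7400, -0.0536, 0.5365)

gyro term ω×Iω = (-0.0810, -0.0225, 0.0027)
angular accel α = (1.7400, -0.0536, 0.5365)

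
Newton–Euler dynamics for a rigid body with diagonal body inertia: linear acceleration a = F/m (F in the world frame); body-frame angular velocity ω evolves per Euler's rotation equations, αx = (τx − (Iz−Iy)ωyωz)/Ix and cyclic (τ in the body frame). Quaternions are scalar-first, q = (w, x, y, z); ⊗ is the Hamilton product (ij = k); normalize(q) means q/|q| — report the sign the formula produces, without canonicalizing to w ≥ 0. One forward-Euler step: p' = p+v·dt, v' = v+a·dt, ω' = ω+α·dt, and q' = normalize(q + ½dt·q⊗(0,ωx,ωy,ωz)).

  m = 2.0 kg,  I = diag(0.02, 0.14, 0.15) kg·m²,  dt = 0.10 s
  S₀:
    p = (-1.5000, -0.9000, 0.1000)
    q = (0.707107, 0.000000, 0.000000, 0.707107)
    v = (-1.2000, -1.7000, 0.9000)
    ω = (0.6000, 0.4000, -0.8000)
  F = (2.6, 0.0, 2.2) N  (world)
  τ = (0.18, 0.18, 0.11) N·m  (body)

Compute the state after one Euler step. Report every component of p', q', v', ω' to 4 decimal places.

a = F/m = (1.3000, 0.0000, 1.1000)
new position p' = (-1.6200, -1.0700, 0.1900)
new velocity v' = (-1.0700, -1.7000, 1.0100)
precession coupling ω×(Iω) = (-0.0032, 0.0624, 0.0288)
(τ − ω×Iω)/I = (9.1600, 0.8400, 0.5413)
ω + α·dt = (1.5160, 0.4840, -0.7459)
q⊗(0,ω) = (0.5656856, 0.1414214, 0.7071070, -0.5656856)
updated quaternion q' = (0.7343, 0.0071, 0.0353, 0.6778)

p' = (-1.6200, -1.0700, 0.1900)
q' = (0.7343, 0.0071, 0.0353, 0.6778)
v' = (-1.0700, -1.7000, 1.0100)
ω' = (1.5160, 0.4840, -0.7459)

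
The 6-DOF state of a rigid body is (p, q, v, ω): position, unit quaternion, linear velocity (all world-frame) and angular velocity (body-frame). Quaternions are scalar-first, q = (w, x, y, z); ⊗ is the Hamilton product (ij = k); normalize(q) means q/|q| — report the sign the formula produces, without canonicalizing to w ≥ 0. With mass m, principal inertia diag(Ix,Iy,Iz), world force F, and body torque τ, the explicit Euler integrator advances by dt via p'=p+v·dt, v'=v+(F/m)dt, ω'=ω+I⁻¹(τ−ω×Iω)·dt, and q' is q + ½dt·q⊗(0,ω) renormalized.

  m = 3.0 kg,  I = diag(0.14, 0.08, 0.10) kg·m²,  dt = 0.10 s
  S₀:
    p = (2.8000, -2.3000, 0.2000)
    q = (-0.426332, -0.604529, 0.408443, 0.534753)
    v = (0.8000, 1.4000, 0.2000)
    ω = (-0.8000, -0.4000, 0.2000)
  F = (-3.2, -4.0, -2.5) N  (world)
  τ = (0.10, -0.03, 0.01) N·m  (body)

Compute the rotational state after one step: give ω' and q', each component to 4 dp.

gyro term ω×Iω = (-0.0016, -0.0064, -0.0192)
(τ − ω×Iω)/I = (0.7257, -0.2950, 0.2920)
new body rate ω' = (-0.7274, -0.4295, 0.2292)
2q̇ = q⊗(0,ω) = (-0.4271966, 0.6366554, -0.1363638, 0.4832996)
q' = normalize(q + ½dt·q⊗(0,ω)) = (-0.4472, -0.5721, 0.4012, 0.5583)

ω' = (-0.7274, -0.4295, 0.2292)
q' = (-0.4472, -0.5721, 0.4012, 0.5583)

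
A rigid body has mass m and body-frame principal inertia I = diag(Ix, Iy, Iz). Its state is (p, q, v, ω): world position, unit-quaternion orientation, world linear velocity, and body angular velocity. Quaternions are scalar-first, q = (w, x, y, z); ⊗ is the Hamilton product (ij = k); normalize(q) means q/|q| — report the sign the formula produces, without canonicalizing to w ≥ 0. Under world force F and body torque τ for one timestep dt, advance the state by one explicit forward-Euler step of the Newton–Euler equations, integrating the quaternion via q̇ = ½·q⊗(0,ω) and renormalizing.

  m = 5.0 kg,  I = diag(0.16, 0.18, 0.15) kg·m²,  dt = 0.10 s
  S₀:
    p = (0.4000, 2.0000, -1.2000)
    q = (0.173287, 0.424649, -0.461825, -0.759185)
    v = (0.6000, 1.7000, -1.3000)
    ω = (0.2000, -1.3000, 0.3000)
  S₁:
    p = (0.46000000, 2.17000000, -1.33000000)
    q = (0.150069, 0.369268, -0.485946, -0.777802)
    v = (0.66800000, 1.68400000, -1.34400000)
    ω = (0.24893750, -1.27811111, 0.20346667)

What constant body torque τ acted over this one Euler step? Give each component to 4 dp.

τ = (0.0900, 0.0400, -0.1500)

Δω = ω₁−ω₀ = (0.04893750, 0.02188889, -0.09653333)
ω₀×(Iω₀) = (0.0117, 0.0006, -0.0052)
τ = I·(Δω/dt) + ω₀×(Iω₀) = (0.0900, 0.0400, -0.1500)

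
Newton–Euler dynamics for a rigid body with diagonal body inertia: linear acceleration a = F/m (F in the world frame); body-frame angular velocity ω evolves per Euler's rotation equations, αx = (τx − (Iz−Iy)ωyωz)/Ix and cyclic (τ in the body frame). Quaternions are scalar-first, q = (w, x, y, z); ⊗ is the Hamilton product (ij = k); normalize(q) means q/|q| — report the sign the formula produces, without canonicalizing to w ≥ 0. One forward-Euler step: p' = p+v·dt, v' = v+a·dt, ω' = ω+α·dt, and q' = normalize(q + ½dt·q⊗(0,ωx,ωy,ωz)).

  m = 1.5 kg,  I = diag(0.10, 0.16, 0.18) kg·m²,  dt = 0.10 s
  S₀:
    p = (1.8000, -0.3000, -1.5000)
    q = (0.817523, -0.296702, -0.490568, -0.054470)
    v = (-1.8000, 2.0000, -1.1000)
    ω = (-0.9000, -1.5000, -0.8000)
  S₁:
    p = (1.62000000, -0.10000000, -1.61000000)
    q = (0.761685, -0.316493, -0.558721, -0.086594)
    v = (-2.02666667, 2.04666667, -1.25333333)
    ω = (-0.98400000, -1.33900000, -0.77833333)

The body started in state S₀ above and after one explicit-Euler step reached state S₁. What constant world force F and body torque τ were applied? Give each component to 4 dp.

Δω = ω₁−ω₀ = (-0.08400000, 0.16100000, 0.02166667)
I·α + gyro = (-0.0600, 0.2000, 0.1200)
velocity change Δv = (-0.22666667, 0.04666667, -0.15333333)
m·(v₁−v₀)/dt = (-3.4000, 0.7000, -2.3000)

F = (-3.4000, 0.7000, -2.3000)
τ = (-0.0600, 0.2000, 0.1200)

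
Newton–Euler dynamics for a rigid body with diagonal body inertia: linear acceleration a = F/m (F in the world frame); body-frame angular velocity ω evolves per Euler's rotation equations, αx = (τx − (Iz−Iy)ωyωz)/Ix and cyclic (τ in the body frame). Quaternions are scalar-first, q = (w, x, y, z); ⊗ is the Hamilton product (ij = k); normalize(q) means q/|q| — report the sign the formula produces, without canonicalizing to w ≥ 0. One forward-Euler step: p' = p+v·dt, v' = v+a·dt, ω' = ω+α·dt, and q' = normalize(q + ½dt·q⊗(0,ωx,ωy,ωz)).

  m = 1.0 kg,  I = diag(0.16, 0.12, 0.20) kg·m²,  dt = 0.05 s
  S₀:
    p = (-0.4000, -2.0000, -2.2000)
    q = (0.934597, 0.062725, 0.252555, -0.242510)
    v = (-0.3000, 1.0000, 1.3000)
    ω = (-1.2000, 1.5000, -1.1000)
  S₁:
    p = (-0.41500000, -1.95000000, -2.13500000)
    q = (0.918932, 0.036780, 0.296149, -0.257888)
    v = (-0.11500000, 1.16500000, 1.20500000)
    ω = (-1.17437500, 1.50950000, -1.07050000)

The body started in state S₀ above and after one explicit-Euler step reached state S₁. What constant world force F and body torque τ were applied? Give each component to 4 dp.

Δv = v₁−v₀ = (0.18500000, 0.16500000, -0.09500000)
applied force F = (3.7000, 3.3000, -1.9000)
Δω = ω₁−ω₀ = (0.02562500, 0.00950000, 0.02950000)
τ = I·(Δω/dt) + ω₀×(Iω₀) = (-0.0500, -0.0300, 0.1900)

F = (3.7000, 3.3000, -1.9000)
τ = (-0.0500, -0.0300, 0.1900)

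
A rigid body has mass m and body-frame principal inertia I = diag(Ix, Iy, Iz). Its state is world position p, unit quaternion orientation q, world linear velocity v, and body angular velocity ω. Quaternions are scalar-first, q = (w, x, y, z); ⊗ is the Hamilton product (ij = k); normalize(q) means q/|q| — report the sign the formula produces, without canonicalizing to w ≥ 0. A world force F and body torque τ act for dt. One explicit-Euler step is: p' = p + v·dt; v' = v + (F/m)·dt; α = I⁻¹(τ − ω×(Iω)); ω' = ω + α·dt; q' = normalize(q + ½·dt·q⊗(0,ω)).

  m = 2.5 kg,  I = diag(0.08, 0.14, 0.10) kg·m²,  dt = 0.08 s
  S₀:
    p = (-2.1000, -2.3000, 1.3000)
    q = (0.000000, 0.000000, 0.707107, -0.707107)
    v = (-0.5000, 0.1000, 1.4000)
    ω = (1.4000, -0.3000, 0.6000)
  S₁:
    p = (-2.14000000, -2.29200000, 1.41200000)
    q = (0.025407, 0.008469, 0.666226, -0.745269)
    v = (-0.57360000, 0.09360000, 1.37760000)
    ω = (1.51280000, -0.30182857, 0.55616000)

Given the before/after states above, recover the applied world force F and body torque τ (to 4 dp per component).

Δv = v₁−v₀ = (-0.07360000, -0.00640000, -0.02240000)
m·(v₁−v₀)/dt = (-2.3000, -0.2000, -0.7000)
Δω = ω₁−ω₀ = (0.11280000, -0.00182857, -0.04384000)
ω₀×(Iω₀) = (0.0072, -0.0168, -0.0252)
applied torque τ = (0.1200, -0.0200, -0.0800)

F = (-2.3000, -0.2000, -0.7000)
τ = (0.1200, -0.0200, -0.0800)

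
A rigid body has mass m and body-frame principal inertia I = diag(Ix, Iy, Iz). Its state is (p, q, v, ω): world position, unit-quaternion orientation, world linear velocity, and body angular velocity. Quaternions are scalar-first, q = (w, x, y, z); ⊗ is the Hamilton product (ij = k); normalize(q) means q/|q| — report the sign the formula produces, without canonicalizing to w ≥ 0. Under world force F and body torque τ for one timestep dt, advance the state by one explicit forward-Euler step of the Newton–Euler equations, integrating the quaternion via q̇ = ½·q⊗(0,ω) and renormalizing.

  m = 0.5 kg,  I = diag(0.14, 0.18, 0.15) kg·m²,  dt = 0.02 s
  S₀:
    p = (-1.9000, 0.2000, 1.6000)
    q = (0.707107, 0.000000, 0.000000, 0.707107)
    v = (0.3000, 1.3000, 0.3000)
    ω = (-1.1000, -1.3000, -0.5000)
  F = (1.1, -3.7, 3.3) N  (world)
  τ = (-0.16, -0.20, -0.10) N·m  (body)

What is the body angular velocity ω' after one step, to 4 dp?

α = I⁻¹(τ − ω×Iω) = (-1.0036, -1.0806, -1.0480)
ω + α·dt = (-1.1201, -1.3216, -0.5210)

ω' = (-1.1201, -1.3216, -0.5210)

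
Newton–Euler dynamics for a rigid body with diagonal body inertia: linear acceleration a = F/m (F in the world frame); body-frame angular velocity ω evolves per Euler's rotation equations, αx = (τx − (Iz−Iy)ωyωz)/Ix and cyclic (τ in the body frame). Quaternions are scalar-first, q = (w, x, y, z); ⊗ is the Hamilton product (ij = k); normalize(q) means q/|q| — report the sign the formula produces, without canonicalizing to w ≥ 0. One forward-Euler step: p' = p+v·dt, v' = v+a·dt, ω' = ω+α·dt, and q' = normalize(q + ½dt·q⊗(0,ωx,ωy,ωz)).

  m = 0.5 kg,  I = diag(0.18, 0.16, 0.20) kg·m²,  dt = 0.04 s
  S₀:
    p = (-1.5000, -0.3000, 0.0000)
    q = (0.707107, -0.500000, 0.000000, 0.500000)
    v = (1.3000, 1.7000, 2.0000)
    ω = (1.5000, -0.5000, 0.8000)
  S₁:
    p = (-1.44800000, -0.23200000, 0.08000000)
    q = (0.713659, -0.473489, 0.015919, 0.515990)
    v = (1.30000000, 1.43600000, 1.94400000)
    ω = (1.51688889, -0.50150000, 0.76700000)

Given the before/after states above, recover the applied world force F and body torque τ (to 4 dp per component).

Δv = v₁−v₀ = (0.00000000, -0.26400000, -0.05600000)
applied force F = (0.0000, -3.3000, -0.7000)
Δω = ω₁−ω₀ = (0.01688889, -0.00150000, -0.03300000)
precession coupling = (-0.0160, -0.0240, 0.0150)
applied torque τ = (0.0600, -0.0300, -0.1500)

F = (0.0000, -3.3000, -0.7000)
τ = (0.0600, -0.0300, -0.1500)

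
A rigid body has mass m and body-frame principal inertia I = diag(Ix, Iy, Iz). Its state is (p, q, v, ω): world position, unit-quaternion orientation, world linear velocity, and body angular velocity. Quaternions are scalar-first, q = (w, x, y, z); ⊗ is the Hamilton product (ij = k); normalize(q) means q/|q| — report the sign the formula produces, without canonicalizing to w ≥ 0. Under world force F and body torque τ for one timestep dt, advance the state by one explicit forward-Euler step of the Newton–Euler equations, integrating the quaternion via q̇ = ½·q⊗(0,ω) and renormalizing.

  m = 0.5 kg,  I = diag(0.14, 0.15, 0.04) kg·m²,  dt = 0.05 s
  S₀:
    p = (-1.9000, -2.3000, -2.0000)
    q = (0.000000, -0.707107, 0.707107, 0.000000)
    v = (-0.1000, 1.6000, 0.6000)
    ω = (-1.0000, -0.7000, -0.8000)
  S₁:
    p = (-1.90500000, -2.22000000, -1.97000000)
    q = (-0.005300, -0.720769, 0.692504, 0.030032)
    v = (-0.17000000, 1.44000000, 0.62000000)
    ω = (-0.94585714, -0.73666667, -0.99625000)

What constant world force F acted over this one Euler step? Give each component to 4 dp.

F = (-0.7000, -1.6000, 0.2000)

v₁ − v₀ = (-0.07000000, -0.16000000, 0.02000000)
applied force F = (-0.7000, -1.6000, 0.2000)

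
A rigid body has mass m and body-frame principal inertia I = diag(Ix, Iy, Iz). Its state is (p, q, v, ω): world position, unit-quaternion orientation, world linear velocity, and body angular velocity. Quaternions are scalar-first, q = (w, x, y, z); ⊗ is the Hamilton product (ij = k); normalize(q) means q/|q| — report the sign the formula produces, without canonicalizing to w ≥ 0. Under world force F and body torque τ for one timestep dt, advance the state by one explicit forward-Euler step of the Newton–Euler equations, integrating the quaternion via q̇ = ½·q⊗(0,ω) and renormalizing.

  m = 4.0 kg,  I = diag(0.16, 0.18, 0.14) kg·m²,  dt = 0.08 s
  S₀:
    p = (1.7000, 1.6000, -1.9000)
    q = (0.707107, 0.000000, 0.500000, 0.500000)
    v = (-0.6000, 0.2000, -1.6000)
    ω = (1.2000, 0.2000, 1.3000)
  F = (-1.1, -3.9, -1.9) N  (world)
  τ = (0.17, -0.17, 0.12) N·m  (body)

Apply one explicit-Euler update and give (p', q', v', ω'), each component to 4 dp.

p' = (1.6520, 1.6160, -2.0280)
q' = (0.6754, 0.0558, 0.5283, 0.5115)
v' = (-0.6220, 0.1220, -1.6380)
ω' = (1.2902, 0.1106, 1.3658)

a = F/m = (-0.2750, -0.9750, -0.4750)
p + v·dt = (1.6520, 1.6160, -2.0280)
v' = v + a·dt = (-0.6220, 0.1220, -1.6380)
gyro term ω×Iω = (-0.0104, 0.0312, 0.0048)
(τ − ω×Iω)/I = (1.1275, -1.1178, 0.8229)
ω + α·dt = (1.2902, 0.1106, 1.3658)
Hamilton product q⊗(0,ω) = (-0.7500000, 1.3985284, 0.7414214, 0.3192391)
q' = normalize(q + ½dt·q⊗(0,ω)) = (0.6754, 0.0558, 0.5283, 0.5115)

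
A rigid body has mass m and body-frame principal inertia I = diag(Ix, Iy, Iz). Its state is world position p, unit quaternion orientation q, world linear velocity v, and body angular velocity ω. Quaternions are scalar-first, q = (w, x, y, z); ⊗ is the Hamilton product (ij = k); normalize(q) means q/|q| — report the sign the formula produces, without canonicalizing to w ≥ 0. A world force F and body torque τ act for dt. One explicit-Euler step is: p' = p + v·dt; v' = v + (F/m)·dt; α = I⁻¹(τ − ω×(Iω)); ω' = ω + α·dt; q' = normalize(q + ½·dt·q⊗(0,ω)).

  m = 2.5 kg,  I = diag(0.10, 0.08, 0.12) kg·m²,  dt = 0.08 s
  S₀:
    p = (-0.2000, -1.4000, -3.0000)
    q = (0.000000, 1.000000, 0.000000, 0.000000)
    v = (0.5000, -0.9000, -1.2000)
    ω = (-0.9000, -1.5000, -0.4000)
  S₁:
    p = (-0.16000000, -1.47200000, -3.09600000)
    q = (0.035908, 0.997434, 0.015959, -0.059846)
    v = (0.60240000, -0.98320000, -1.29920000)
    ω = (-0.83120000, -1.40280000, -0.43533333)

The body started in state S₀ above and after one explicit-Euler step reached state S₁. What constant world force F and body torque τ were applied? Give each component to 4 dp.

rate change Δω = (0.06880000, 0.09720000, -0.03533333)
gyro term ω₀×Iω₀ = (0.0240, -0.0072, -0.0270)
applied torque τ = (0.1100, 0.0900, -0.0800)
velocity change Δv = (0.10240000, -0.08320000, -0.09920000)
m·(v₁−v₀)/dt = (3.2000, -2.6000, -3.1000)

F = (3.2000, -2.6000, -3.1000)
τ = (0.1100, 0.0900, -0.0800)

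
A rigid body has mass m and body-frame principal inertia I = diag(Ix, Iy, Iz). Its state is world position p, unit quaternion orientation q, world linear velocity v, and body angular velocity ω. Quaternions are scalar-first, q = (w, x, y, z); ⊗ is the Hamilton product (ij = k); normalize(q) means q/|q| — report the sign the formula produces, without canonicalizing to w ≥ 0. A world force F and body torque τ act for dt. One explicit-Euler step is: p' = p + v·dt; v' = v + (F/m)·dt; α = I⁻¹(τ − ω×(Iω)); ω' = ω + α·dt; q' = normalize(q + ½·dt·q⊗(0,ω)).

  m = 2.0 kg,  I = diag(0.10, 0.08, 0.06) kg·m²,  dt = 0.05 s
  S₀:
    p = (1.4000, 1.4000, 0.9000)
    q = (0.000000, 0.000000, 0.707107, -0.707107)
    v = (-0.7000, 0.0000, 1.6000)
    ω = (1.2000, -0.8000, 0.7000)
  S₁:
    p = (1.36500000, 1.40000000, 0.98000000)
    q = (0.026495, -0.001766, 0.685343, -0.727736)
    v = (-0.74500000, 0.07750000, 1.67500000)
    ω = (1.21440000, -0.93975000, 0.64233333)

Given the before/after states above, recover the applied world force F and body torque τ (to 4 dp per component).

F = (-1.8000, 3.1000, 3.0000)
τ = (0.0400, -0.1900, -0.0500)

Δω = ω₁−ω₀ = (0.01440000, -0.13975000, -0.05766667)
ω₀×(Iω₀) = (0.0112, 0.0336, 0.0192)
I·α + gyro = (0.0400, -0.1900, -0.0500)
Δv = v₁−v₀ = (-0.04500000, 0.07750000, 0.07500000)
F = m·Δv/dt = (-1.8000, 3.1000, 3.0000)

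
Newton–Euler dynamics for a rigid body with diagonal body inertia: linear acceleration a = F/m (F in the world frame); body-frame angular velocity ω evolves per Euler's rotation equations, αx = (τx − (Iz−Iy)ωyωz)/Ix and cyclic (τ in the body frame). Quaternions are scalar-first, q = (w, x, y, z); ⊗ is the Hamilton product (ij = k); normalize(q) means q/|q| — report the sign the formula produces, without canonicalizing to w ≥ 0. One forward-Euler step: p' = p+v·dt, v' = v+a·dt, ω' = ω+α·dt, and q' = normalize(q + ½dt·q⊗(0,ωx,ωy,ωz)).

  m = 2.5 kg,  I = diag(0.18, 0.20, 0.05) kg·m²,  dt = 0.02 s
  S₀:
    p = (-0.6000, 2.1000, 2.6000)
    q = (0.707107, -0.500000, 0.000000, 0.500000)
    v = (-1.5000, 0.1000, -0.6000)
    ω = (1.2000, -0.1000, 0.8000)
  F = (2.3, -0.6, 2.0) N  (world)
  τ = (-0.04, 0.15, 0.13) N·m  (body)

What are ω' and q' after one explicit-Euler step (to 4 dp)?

(τ − ω×Iω)/I = (-0.2889, 0.1260, 2.6480)
ω' = ω + α·dt = (1.1942, -0.0975, 0.8530)
Hamilton product q⊗(0,ω) = (0.2000000, 0.8985284, 0.9292893, 0.6156856)
updated quaternion q' = (0.7090, -0.4910, 0.0093, 0.5061)

ω' = (1.1942, -0.0975, 0.8530)
q' = (0.7090, -0.4910, 0.0093, 0.5061)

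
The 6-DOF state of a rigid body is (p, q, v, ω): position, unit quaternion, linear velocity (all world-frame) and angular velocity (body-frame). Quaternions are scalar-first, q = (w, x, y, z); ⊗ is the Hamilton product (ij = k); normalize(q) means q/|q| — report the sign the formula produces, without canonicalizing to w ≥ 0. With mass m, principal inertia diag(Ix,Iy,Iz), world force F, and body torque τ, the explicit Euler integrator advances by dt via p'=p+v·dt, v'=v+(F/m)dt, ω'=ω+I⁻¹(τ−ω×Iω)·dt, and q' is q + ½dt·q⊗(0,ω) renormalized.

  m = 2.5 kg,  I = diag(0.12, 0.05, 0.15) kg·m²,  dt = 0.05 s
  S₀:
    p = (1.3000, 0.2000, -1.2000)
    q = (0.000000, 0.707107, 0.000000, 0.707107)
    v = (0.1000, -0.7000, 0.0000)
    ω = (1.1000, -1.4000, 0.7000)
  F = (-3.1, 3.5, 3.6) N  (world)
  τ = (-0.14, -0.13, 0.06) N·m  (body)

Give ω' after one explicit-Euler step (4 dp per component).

angular accel α = (-0.3500, -2.1380, -0.3187)
ω' = ω + α·dt = (1.0825, -1.5069, 0.6841)

ω' = (1.0825, -1.5069, 0.6841)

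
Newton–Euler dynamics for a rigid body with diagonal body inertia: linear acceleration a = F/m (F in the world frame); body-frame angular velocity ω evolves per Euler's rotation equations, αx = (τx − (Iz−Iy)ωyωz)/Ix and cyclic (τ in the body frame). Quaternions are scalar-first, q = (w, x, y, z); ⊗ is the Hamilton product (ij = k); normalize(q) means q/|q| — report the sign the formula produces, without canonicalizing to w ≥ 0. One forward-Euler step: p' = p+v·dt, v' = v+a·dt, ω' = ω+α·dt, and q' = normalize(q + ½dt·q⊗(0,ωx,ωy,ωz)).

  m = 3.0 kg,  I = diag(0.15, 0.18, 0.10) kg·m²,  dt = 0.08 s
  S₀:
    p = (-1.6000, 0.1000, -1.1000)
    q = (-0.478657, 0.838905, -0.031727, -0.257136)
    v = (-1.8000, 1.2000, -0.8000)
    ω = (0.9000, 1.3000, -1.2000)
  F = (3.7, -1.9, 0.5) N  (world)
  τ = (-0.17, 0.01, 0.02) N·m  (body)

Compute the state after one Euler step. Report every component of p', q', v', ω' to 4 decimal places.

gyro term ω×Iω = (0.1248, -0.0540, 0.0351)
(τ − ω×Iω)/I = (-1.9653, 0.3556, -0.1510)
new body rate ω' = (0.7428, 1.3284, -1.2121)
q⊗(0,ω) = (-1.0223326, -0.0584421, 0.1530095, 1.6935192)
updated quaternion q' = (-0.5179, 0.8339, -0.0255, -0.1888)
a = F/m = (1.2333, -0.6333, 0.1667)
new position p' = (-1.7440, 0.1960, -1.1640)
new velocity v' = (-1.7013, 1.1493, -0.7867)

p' = (-1.7440, 0.1960, -1.1640)
q' = (-0.5179, 0.8339, -0.0255, -0.1888)
v' = (-1.7013, 1.1493, -0.7867)
ω' = (0.7428, 1.3284, -1.2121)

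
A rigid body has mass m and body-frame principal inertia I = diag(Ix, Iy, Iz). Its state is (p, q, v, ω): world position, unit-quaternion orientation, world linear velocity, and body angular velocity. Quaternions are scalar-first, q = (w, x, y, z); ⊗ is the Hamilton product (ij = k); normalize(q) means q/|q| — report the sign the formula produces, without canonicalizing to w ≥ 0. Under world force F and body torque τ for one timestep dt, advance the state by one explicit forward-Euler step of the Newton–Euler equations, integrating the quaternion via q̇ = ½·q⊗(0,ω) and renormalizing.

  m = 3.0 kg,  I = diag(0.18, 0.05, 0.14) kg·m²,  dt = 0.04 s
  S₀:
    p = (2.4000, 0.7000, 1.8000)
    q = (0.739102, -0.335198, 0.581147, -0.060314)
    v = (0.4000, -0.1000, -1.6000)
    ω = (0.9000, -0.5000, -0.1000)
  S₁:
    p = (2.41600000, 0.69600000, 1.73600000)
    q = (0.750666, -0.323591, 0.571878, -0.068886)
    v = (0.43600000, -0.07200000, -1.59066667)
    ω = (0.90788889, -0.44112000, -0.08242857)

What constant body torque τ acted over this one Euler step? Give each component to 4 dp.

ω₁ − ω₀ = (0.00788889, 0.05888000, 0.01757143)
gyro term ω₀×Iω₀ = (0.0045, -0.0036, 0.0585)
applied torque τ = (0.0400, 0.0700, 0.1200)

τ = (0.0400, 0.0700, 0.1200)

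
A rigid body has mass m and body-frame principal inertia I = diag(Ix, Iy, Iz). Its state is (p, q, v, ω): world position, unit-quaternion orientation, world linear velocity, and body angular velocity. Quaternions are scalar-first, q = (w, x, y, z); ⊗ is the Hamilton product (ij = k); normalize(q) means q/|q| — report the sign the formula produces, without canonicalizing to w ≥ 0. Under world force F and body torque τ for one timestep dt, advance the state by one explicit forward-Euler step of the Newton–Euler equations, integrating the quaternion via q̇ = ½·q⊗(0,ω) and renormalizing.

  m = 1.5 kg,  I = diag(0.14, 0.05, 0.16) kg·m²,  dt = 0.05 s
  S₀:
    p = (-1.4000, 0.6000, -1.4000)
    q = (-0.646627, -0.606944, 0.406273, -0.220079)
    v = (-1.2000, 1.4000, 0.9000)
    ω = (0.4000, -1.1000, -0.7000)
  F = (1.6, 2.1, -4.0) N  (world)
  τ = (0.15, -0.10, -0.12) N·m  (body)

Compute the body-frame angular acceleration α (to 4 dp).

α = (0.4664, -2.1120, -0.9975)

precession coupling ω×(Iω) = (0.0847, 0.0056, 0.0396)
angular accel α = (0.4664, -2.1120, -0.9975)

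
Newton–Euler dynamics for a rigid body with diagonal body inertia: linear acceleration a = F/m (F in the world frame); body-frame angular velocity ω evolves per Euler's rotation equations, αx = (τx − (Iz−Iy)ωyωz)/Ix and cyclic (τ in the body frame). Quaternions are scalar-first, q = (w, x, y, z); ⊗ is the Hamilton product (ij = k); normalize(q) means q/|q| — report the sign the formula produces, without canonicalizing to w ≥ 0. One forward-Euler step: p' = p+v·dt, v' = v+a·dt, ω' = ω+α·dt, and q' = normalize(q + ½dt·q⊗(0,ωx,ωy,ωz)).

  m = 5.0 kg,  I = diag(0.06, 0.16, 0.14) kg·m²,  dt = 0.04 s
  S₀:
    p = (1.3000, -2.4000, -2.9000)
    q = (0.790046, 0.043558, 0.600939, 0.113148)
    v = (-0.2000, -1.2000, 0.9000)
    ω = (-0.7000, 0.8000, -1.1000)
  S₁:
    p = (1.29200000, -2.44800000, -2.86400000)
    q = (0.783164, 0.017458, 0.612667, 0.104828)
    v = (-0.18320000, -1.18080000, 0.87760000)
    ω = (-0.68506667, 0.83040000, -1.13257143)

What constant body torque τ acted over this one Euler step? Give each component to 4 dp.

rate change Δω = (0.01493333, 0.03040000, -0.03257143)
I·α + gyro = (0.0400, 0.0600, -0.1700)

τ = (0.0400, 0.0600, -0.1700)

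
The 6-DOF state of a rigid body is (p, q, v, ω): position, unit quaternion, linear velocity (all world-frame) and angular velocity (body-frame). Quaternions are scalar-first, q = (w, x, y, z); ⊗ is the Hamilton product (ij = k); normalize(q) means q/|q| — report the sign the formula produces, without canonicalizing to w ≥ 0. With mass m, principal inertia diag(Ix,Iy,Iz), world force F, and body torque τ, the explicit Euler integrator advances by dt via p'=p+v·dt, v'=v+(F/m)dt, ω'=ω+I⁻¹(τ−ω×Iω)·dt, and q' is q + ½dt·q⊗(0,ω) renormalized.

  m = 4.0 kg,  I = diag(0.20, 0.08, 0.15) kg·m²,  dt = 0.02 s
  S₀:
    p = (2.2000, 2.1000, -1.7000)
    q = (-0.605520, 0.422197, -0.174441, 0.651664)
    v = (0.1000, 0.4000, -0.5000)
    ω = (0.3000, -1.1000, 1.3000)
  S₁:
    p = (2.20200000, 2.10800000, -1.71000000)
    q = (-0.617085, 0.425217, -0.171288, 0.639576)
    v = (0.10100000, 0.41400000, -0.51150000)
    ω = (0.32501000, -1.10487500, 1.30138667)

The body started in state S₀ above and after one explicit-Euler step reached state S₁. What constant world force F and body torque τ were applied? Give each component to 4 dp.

ω₁ − ω₀ = (0.02501000, -0.00487500, 0.00138667)
precession coupling = (-0.1001, 0.0195, 0.0396)
applied torque τ = (0.1500, 0.0000, 0.0500)
v₁ − v₀ = (0.00100000, 0.01400000, -0.01150000)
F = m·Δv/dt = (0.2000, 2.8000, -2.3000)

F = (0.2000, 2.8000, -2.3000)
τ = (0.1500, 0.0000, 0.0500)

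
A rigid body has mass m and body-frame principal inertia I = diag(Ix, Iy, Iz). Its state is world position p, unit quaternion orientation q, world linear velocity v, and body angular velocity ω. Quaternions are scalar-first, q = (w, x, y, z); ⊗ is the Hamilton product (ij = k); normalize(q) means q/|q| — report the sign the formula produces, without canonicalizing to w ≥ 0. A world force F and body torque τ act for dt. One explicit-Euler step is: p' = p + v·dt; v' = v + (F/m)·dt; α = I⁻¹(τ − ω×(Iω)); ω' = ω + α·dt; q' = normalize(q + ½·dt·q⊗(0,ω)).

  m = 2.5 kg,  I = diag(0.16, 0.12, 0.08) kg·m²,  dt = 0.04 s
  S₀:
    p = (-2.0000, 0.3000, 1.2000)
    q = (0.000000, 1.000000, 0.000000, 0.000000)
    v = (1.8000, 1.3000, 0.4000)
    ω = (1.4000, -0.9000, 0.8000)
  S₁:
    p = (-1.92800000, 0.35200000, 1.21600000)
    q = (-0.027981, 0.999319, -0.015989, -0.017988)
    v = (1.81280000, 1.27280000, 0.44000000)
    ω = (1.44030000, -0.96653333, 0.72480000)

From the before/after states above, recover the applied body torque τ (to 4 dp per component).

τ = (0.1900, -0.1100, -0.1000)

rate change Δω = (0.04030000, -0.06653333, -0.07520000)
gyro term ω₀×Iω₀ = (0.0288, 0.0896, 0.0504)
τ = I·(Δω/dt) + ω₀×(Iω₀) = (0.1900, -0.1100, -0.1000)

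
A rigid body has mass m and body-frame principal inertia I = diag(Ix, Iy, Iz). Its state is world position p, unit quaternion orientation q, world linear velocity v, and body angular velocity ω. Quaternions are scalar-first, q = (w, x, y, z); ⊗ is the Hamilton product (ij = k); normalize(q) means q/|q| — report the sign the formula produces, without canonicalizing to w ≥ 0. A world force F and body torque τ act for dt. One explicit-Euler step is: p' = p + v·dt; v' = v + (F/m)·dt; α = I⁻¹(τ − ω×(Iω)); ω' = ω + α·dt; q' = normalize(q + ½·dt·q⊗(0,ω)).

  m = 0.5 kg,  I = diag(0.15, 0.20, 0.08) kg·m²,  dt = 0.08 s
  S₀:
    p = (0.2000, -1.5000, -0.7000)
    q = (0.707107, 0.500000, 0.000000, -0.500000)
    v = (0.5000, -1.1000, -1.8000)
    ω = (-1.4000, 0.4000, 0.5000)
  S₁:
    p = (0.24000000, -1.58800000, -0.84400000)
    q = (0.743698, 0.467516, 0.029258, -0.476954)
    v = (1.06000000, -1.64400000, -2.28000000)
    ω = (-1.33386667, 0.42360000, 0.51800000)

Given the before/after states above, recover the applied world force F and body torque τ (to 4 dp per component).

Δv = v₁−v₀ = (0.56000000, -0.54400000, -0.48000000)
m·(v₁−v₀)/dt = (3.5000, -3.4000, -3.0000)
ω₁ − ω₀ = (0.06613333, 0.02360000, 0.01800000)
ω₀×(Iω₀) = (-0.0240, -0.0490, -0.0280)
I·α + gyro = (0.1000, 0.0100, -0.0100)

F = (3.5000, -3.4000, -3.0000)
τ = (0.1000, 0.0100, -0.0100)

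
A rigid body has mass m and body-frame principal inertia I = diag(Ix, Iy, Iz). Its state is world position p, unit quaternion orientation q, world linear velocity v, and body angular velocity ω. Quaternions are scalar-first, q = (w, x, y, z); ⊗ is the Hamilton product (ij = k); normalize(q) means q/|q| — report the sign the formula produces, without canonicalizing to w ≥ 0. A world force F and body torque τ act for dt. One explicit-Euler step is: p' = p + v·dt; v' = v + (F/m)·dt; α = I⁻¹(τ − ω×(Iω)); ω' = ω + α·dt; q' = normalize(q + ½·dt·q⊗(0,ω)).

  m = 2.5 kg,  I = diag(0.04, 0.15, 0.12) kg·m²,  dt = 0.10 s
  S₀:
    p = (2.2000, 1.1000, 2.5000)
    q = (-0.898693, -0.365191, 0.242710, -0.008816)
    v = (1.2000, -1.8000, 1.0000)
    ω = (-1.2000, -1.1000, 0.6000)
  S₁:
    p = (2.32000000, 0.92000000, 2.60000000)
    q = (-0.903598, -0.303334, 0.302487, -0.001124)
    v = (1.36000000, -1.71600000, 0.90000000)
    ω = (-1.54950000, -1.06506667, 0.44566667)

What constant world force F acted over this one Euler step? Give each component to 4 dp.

Δv = v₁−v₀ = (0.16000000, 0.08400000, -0.10000000)
F = m·Δv/dt = (4.0000, 2.1000, -2.5000)

F = (4.0000, 2.1000, -2.5000)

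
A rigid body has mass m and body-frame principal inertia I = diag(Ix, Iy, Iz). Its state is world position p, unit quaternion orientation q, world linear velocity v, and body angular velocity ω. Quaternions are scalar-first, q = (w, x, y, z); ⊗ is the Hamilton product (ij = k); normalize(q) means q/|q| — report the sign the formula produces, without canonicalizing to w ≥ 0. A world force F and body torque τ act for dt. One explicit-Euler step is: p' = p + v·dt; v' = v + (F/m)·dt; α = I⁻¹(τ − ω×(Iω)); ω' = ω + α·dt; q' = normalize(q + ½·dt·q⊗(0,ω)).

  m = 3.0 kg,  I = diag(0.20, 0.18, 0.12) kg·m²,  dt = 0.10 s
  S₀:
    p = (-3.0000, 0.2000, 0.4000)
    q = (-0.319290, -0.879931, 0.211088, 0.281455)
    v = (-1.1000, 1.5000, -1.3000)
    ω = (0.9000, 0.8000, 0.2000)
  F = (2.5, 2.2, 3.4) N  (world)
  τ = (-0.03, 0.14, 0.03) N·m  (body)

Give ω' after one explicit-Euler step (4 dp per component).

ω' = (0.8898, 0.8698, 0.2370)

ω×(Iω) gyroscopic = (-0.0096, 0.0144, -0.0144)
(τ − ω×Iω)/I = (-0.1020, 0.6978, 0.3700)
ω' = ω + α·dt = (0.8898, 0.8698, 0.2370)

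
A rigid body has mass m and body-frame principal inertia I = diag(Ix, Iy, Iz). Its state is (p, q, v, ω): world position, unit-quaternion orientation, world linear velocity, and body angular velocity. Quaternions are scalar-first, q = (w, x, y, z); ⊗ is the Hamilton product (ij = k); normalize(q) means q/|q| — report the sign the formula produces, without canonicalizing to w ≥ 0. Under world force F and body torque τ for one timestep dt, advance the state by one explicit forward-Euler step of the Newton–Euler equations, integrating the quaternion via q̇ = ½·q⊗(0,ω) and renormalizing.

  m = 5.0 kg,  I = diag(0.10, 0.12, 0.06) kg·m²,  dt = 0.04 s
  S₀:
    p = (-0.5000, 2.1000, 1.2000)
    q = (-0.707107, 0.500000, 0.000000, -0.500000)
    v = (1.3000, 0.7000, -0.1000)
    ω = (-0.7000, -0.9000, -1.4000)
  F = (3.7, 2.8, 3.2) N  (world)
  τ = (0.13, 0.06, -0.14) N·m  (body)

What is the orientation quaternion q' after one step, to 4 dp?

q' = (-0.7136, 0.5006, 0.0337, -0.4889)

q⊗(0,ω) = (-0.3500000, 0.0449749, 1.6863963, 0.5399498)
q' = normalize(q + ½dt·q⊗(0,ω)) = (-0.7136, 0.5006, 0.0337, -0.4889)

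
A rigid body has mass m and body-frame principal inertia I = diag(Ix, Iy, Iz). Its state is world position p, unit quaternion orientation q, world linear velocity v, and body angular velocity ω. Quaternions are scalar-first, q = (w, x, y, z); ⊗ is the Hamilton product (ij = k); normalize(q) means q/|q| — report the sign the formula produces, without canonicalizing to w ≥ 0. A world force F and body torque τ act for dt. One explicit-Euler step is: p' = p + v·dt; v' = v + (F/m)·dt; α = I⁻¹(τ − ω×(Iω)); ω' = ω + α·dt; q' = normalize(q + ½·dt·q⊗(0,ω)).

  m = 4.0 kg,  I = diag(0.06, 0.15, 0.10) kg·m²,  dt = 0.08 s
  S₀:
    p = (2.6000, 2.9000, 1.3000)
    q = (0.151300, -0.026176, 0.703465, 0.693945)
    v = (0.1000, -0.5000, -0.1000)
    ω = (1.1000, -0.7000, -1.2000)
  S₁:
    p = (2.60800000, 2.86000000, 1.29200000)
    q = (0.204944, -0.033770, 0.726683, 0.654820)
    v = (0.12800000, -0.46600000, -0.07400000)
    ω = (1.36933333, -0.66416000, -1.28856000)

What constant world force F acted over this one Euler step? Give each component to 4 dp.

F = (1.4000, 1.7000, 1.3000)

velocity change Δv = (0.02800000, 0.03400000, 0.02600000)
m·(v₁−v₀)/dt = (1.4000, 1.7000, 1.3000)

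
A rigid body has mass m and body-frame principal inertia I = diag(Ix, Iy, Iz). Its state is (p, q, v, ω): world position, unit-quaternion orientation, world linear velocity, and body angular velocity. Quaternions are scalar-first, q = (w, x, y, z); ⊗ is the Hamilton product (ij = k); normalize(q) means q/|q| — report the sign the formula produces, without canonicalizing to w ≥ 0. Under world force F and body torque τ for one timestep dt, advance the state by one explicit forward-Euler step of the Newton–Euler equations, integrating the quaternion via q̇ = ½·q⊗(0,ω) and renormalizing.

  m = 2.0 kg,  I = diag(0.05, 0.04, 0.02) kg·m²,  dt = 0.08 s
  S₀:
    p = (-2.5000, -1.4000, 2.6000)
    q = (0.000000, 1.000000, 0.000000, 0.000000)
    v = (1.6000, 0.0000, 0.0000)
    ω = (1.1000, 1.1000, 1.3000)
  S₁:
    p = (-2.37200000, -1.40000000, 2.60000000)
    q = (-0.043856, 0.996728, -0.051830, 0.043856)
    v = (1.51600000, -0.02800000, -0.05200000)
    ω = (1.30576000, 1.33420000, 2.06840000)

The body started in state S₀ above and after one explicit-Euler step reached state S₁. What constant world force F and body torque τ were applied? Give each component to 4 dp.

F = (-2.1000, -0.7000, -1.3000)
τ = (0.1000, 0.1600, 0.1800)

Δv = v₁−v₀ = (-0.08400000, -0.02800000, -0.05200000)
m·(v₁−v₀)/dt = (-2.1000, -0.7000, -1.3000)
Δω = ω₁−ω₀ = (0.20576000, 0.23420000, 0.76840000)
I·α + gyro = (0.1000, 0.1600, 0.1800)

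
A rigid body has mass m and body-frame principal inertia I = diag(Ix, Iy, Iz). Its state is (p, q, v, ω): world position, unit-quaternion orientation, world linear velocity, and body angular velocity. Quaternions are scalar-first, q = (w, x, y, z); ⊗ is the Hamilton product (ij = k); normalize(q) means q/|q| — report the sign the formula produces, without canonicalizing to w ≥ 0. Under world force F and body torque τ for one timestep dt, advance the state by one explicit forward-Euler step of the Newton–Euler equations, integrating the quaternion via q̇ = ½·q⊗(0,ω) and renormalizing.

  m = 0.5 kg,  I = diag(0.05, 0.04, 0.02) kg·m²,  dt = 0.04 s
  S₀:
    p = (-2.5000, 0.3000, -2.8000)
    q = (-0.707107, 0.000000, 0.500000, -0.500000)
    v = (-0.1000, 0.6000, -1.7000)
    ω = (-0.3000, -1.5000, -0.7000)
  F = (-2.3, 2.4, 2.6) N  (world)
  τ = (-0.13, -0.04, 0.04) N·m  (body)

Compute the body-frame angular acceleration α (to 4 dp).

precession coupling ω×(Iω) = (-0.0210, 0.0063, -0.0045)
angular accel α = (-2.1800, -1.1575, 2.2250)

α = (-2.1800, -1.1575, 2.2250)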